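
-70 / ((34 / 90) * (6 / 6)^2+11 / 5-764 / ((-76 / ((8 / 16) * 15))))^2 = -0.01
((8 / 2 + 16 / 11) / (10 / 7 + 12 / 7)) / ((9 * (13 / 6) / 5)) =700 / 1573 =0.45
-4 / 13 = -0.31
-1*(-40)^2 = -1600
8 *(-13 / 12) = -8.67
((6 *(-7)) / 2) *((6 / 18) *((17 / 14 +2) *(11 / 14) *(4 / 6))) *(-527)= 86955 / 14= 6211.07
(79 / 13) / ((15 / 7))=553 / 195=2.84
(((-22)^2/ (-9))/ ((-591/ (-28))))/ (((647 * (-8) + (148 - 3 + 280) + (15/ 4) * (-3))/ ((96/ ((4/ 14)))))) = 6071296/ 33773877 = 0.18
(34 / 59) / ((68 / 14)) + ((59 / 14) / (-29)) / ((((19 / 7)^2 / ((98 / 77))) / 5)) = -0.01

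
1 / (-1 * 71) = -1 / 71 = -0.01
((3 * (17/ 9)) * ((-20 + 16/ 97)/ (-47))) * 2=4.78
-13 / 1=-13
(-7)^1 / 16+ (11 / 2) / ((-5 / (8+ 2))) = -183 / 16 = -11.44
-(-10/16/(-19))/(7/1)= -5/1064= -0.00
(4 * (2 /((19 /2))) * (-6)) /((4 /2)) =-48 /19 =-2.53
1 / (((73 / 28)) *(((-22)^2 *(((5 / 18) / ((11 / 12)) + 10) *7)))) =0.00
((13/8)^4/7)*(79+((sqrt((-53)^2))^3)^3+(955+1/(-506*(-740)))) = 35288928532709370216148841/10735943680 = 3286988976893493.75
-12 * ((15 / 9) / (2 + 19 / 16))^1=-320 / 51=-6.27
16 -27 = -11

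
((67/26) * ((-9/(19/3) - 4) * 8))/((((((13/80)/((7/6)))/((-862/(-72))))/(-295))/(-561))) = -45942111492200/28899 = -1589747447.74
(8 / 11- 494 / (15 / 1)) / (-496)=2657 / 40920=0.06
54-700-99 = -745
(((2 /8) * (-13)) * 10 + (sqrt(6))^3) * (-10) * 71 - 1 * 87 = 22988 - 4260 * sqrt(6) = 12553.17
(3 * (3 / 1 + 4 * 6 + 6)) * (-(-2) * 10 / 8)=495 / 2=247.50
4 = 4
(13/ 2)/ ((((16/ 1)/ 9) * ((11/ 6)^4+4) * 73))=729/ 222650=0.00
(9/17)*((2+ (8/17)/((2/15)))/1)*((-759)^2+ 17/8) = 1949465295/1156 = 1686388.66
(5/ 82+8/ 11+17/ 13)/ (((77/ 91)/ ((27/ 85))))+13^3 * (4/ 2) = 3706431359/ 843370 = 4394.79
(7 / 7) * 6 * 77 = 462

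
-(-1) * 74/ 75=74/ 75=0.99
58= 58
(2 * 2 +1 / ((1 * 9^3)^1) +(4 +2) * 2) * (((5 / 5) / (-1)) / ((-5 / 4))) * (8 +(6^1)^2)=410608 / 729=563.25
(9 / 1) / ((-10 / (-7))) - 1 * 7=-7 / 10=-0.70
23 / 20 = 1.15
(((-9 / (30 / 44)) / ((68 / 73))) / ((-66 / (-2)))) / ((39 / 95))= -1.05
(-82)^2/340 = 1681/85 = 19.78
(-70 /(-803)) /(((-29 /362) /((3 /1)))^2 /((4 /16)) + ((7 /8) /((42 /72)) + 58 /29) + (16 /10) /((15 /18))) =1031971500 /64196741587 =0.02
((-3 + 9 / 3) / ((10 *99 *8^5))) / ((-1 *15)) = 0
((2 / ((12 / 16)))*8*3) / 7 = 64 / 7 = 9.14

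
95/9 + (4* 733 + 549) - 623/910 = 4084319/1170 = 3490.87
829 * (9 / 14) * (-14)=-7461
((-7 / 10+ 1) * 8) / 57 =4 / 95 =0.04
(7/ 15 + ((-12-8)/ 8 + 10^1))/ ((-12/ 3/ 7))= -1673/ 120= -13.94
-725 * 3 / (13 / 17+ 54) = -36975 / 931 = -39.72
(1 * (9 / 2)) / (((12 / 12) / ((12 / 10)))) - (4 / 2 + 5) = -8 / 5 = -1.60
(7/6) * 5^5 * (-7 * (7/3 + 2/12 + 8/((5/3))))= -2235625/12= -186302.08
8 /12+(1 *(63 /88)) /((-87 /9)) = 4537 /7656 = 0.59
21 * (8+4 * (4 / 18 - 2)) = 56 / 3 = 18.67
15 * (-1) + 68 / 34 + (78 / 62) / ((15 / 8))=-1911 / 155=-12.33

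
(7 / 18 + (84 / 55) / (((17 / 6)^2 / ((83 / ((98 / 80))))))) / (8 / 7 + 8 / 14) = 5319035 / 686664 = 7.75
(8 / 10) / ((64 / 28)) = 7 / 20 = 0.35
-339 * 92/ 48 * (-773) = 2009027/ 4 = 502256.75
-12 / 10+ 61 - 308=-1241 / 5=-248.20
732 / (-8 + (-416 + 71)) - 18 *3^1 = -19794 / 353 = -56.07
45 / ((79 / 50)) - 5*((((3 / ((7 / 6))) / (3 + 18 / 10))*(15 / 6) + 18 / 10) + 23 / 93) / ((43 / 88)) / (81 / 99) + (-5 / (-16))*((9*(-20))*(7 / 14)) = -6687150439 / 159224184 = -42.00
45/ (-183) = -15/ 61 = -0.25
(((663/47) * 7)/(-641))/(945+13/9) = -41769/256621786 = -0.00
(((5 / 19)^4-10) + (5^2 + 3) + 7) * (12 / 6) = 6517300 / 130321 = 50.01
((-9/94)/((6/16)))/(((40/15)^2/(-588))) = 3969/188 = 21.11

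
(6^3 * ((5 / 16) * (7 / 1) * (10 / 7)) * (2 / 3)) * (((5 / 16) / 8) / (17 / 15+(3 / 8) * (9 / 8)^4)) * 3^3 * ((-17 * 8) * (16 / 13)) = -507617280000 / 11079913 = -45814.19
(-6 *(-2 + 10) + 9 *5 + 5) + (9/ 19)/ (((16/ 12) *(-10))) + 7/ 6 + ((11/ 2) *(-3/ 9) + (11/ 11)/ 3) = 3719/ 2280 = 1.63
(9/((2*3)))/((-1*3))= -1/2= -0.50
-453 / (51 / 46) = -6946 / 17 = -408.59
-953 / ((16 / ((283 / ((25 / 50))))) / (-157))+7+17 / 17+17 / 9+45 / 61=23246212579 / 4392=5292853.50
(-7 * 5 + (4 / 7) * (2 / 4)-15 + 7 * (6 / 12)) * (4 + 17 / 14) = -47231 / 196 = -240.97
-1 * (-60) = 60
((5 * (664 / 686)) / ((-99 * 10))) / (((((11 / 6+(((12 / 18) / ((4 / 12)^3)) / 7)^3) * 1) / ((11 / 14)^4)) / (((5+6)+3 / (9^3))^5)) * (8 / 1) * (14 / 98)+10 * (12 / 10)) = -1376001996758408327 / 3377802135712589744283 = -0.00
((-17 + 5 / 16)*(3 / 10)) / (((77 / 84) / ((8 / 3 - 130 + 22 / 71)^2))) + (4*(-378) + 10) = -24847842674 / 277255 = -89620.90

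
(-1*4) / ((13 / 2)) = -8 / 13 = -0.62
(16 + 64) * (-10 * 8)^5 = -262144000000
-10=-10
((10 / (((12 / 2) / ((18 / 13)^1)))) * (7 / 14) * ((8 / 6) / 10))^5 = 32 / 371293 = 0.00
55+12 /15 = 279 /5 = 55.80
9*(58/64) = 8.16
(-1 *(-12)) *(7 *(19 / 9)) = 532 / 3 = 177.33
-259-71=-330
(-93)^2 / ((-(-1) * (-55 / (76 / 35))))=-657324 / 1925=-341.47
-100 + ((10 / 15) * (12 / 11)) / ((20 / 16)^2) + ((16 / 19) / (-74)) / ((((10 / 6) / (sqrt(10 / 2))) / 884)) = -113.03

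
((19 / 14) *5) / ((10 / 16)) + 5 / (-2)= 117 / 14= 8.36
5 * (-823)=-4115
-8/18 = -4/9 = -0.44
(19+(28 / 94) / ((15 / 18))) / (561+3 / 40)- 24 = -25279312 / 1054821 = -23.97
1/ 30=0.03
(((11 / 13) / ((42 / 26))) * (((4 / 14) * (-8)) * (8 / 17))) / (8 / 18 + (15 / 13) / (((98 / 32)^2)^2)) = -146825952 / 119238391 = -1.23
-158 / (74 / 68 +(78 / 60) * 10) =-11.22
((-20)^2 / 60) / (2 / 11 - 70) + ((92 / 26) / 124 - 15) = -3497461 / 232128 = -15.07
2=2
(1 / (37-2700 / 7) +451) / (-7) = -1100884 / 17087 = -64.43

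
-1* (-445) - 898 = -453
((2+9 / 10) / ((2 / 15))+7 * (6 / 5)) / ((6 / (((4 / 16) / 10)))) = 201 / 1600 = 0.13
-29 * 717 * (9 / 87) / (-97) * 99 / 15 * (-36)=-2555388 / 485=-5268.84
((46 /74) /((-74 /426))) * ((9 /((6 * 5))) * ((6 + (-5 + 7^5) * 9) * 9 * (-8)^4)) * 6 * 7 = -1720565330706432 /6845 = -251360895647.40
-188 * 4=-752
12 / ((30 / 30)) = 12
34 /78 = 17 /39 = 0.44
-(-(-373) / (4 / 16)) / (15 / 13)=-1293.07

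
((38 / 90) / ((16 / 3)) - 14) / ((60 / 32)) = -7.42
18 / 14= 9 / 7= 1.29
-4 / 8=-1 / 2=-0.50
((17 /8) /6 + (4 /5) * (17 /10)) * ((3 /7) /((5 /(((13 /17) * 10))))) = 1573 /1400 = 1.12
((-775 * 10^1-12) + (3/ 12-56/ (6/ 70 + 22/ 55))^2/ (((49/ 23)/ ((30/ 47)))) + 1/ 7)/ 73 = -276911223/ 5324536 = -52.01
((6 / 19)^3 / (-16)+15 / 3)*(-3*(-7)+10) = 2125453 / 13718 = 154.94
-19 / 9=-2.11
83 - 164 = -81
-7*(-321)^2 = -721287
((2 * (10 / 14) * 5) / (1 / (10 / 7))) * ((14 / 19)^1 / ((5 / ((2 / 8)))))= 50 / 133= 0.38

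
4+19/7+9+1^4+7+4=27.71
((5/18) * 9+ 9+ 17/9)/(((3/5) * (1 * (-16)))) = -1.39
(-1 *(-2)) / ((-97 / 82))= -164 / 97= -1.69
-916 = -916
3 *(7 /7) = 3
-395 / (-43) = 395 / 43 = 9.19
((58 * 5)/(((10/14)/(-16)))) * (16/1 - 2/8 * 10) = -87696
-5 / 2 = -2.50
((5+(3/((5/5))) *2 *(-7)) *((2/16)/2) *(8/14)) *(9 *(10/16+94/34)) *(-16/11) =153513/2618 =58.64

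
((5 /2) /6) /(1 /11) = 4.58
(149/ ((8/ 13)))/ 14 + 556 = 64209/ 112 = 573.29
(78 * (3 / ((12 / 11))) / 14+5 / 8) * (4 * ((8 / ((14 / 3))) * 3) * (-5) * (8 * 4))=-2571840 / 49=-52486.53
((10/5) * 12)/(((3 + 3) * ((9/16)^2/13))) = 13312/81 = 164.35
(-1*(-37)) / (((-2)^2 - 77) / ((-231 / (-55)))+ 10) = -777 / 155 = -5.01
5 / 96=0.05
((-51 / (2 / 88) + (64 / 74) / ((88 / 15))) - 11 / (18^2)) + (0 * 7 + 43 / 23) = -6799956743 / 3032964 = -2242.02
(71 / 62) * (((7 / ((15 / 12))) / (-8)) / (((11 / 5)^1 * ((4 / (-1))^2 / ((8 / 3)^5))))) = -3.07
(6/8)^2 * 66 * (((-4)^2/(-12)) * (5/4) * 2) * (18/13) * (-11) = 49005/26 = 1884.81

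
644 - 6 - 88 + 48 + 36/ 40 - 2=5969/ 10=596.90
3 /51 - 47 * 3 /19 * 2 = -4775 /323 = -14.78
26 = 26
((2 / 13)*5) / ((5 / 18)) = 36 / 13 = 2.77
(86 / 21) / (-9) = -86 / 189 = -0.46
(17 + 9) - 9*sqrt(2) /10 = 26 - 9*sqrt(2) /10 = 24.73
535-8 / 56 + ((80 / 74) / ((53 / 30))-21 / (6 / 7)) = 14028145 / 27454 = 510.97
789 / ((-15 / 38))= -9994 / 5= -1998.80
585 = 585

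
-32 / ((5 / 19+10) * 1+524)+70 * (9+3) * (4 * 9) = 306965632 / 10151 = 30239.94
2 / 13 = 0.15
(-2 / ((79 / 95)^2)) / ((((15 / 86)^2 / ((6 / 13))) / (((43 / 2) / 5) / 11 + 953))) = -560012591176 / 13386945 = -41832.74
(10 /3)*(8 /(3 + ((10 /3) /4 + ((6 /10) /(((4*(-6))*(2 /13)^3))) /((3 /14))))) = -12800 /13539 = -0.95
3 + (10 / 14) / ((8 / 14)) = 4.25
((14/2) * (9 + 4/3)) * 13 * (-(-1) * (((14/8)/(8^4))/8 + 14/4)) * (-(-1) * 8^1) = 1294159139/49152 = 26329.74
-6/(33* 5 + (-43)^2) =-3/1007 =-0.00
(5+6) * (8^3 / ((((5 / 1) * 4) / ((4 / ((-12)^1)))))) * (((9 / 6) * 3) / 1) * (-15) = 6336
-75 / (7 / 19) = -1425 / 7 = -203.57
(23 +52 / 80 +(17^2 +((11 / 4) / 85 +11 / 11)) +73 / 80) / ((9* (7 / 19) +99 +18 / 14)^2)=0.03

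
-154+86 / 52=-3961 / 26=-152.35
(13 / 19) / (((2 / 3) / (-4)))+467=8795 / 19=462.89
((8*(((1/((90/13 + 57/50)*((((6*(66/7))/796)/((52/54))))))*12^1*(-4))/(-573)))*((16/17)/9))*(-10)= -482134016000/409390647039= -1.18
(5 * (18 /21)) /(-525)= -2 /245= -0.01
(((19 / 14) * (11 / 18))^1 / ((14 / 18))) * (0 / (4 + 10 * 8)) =0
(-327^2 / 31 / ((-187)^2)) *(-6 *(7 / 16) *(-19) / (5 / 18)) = -17.71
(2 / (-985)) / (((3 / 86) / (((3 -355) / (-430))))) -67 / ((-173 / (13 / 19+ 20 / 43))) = 830035511 / 2088313275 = 0.40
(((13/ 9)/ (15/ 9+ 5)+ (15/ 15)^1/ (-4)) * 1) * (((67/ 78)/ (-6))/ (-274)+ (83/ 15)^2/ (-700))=8081831/ 5610150000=0.00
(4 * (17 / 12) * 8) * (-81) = -3672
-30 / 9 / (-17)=10 / 51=0.20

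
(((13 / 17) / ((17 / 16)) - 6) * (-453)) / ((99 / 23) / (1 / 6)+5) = 15899394 / 204901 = 77.60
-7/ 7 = -1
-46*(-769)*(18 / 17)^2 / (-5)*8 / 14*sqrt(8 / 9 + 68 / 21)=-30563136*sqrt(455) / 70805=-9207.46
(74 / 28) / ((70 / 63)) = 333 / 140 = 2.38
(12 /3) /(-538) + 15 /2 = 4031 /538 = 7.49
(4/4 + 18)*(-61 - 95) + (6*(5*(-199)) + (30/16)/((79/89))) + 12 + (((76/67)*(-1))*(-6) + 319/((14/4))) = -2614893245/296408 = -8821.94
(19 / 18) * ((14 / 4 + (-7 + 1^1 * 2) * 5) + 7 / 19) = -803 / 36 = -22.31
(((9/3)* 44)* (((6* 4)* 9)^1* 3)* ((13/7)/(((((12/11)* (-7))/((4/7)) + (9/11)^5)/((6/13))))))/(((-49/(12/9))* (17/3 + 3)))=27551316672/1555580117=17.71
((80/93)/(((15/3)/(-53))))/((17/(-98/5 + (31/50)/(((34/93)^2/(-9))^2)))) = -9885891272843/6602335050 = -1497.33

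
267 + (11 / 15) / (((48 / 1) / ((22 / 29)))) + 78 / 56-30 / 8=19340947 / 73080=264.65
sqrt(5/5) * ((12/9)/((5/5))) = 4/3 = 1.33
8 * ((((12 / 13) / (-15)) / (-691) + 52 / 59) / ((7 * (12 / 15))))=1.26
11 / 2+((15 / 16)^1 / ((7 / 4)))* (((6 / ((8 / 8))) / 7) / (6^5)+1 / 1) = 511061 / 84672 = 6.04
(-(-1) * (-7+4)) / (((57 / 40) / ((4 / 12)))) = -40 / 57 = -0.70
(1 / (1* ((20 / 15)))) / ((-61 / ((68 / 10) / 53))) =-51 / 32330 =-0.00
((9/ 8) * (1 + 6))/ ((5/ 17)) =1071/ 40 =26.78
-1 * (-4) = 4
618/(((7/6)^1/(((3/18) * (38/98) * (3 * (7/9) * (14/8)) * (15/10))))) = 5871/28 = 209.68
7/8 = 0.88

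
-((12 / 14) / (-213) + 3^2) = -9.00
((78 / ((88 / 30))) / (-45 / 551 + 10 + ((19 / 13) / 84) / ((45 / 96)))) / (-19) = -69471675 / 494184394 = -0.14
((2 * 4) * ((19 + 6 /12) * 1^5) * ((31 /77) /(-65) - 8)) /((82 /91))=-1386.05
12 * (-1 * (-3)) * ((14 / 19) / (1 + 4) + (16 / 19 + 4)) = 17064 / 95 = 179.62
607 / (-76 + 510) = 1.40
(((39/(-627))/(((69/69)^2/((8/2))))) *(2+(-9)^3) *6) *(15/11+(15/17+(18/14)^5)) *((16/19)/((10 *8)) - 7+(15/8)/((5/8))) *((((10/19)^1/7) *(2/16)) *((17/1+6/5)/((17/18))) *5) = -91030959537832548/4031198799397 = -22581.61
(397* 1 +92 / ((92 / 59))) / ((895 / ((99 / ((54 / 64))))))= 53504 / 895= 59.78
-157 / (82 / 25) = -3925 / 82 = -47.87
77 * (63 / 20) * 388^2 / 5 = 182572236 / 25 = 7302889.44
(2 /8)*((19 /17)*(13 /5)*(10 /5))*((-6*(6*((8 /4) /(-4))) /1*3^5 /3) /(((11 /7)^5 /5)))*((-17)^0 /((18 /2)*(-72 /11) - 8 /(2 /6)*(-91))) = 1008772947 /1939405424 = 0.52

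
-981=-981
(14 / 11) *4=56 / 11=5.09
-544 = -544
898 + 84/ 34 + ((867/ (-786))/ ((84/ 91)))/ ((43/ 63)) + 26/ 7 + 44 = 5075362633/ 5362616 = 946.43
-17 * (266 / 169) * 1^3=-4522 / 169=-26.76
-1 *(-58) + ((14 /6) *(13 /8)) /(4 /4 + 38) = 4183 /72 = 58.10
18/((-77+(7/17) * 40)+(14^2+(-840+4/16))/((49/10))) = -29988/319717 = -0.09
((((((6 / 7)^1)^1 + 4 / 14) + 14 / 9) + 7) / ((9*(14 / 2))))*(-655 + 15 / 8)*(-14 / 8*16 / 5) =563.05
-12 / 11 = -1.09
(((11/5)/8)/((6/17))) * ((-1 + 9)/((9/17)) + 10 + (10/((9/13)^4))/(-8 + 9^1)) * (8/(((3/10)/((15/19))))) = 421090340/373977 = 1125.98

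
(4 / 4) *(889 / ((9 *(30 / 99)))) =9779 / 30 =325.97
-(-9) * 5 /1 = 45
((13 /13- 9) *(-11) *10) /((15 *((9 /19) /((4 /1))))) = 495.41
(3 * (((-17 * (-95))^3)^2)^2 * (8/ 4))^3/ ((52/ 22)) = 37070410963999549416561217828456072895269909496240554443306872845356773222959536745597782603988889604806900024414062500/ 13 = 2851570074153811493581632000000000000000000000000000000000000000000000000000000000000000000000000000000000000000000000.00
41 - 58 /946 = 19364 /473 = 40.94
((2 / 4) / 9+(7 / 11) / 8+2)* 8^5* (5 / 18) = 17315840 / 891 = 19434.16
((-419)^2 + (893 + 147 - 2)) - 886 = 175713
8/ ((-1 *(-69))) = 0.12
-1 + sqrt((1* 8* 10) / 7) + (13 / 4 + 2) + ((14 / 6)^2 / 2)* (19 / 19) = 4* sqrt(35) / 7 + 251 / 36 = 10.35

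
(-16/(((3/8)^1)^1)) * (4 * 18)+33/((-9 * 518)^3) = -103756846620683/33775015176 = -3072.00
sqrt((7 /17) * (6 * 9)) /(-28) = -3 * sqrt(714) /476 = -0.17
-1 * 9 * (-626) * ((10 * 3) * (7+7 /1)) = 2366280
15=15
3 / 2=1.50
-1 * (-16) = 16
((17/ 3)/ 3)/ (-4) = -17/ 36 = -0.47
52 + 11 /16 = 843 /16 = 52.69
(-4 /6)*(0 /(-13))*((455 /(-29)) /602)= 0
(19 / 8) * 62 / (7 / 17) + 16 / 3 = 30487 / 84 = 362.94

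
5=5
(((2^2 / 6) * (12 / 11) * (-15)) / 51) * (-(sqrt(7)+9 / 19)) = 360 / 3553+40 * sqrt(7) / 187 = 0.67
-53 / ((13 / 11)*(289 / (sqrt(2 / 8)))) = -583 / 7514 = -0.08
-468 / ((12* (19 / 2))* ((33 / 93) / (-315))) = 761670 / 209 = 3644.35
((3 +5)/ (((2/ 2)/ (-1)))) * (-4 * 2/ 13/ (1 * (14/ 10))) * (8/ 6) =1280/ 273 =4.69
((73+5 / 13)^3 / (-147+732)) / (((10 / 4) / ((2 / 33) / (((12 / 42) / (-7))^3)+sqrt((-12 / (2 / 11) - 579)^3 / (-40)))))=-1891644858684 / 7854275+6222463092 * sqrt(258) / 142805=459045.65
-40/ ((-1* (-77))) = -40/ 77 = -0.52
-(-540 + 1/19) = 10259/19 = 539.95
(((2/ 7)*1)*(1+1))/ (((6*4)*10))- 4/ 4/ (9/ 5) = -697/ 1260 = -0.55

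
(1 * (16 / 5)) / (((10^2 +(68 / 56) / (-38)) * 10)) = 4256 / 1329575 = 0.00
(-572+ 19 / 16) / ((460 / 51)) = -465783 / 7360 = -63.29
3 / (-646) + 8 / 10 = 2569 / 3230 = 0.80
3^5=243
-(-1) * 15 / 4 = 15 / 4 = 3.75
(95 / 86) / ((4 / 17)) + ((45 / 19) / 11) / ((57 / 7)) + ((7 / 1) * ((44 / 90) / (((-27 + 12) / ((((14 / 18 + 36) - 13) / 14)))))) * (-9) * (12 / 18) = 19491043117 / 2766198600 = 7.05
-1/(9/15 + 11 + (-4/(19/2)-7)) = -95/397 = -0.24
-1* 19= -19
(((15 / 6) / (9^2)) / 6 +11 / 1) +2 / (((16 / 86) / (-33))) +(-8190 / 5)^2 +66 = 651912200 / 243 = 2682766.26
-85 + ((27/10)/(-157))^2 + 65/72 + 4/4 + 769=30432284747/44368200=685.90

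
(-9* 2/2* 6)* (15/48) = -135/8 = -16.88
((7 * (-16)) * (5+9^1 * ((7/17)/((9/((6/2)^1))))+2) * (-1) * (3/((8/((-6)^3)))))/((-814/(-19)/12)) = -144789120/6919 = -20926.31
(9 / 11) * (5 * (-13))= -585 / 11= -53.18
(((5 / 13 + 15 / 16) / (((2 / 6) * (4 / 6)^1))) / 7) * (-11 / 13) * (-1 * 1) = 27225 / 37856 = 0.72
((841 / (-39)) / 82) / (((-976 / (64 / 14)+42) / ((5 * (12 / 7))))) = 16820 / 1279733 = 0.01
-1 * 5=-5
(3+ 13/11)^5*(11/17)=827.50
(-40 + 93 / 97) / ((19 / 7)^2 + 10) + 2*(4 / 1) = 474813 / 82547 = 5.75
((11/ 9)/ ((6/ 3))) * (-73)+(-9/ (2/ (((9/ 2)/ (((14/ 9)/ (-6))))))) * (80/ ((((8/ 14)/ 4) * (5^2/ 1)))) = 1704.99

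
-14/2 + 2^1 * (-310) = -627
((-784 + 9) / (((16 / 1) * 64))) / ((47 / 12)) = -2325 / 12032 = -0.19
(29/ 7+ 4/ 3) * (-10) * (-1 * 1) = 1150/ 21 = 54.76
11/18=0.61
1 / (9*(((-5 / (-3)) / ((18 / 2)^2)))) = 27 / 5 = 5.40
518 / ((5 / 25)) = 2590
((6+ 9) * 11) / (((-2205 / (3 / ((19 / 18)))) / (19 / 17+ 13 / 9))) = -176 / 323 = -0.54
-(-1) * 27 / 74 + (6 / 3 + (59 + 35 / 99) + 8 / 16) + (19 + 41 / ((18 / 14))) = 138104 / 1221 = 113.11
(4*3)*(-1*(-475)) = 5700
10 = 10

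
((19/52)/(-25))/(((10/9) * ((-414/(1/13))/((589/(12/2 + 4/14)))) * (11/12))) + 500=470327235011/940654000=500.00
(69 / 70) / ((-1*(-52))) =69 / 3640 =0.02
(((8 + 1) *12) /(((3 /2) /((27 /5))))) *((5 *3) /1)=5832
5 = 5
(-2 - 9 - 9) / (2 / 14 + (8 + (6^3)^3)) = -140 / 70543929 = -0.00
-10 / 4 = -5 / 2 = -2.50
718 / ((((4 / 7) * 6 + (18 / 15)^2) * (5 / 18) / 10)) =376950 / 71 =5309.15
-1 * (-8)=8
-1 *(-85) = 85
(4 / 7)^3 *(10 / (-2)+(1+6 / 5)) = -128 / 245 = -0.52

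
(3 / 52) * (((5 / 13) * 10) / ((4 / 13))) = 75 / 104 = 0.72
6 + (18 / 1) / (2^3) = 33 / 4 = 8.25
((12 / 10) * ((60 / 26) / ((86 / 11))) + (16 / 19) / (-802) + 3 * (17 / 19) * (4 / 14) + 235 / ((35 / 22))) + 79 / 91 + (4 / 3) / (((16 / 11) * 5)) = 268114082917 / 1788788820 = 149.89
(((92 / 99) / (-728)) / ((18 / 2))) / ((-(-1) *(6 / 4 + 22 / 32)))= -184 / 2837835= -0.00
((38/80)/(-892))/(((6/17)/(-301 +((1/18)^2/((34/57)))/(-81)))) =1701013969/3745543680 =0.45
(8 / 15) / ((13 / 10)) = 16 / 39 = 0.41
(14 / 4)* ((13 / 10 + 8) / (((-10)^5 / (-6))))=1953 / 1000000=0.00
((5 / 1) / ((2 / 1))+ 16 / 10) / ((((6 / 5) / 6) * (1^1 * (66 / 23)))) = 943 / 132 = 7.14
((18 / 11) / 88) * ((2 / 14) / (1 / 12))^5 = 559872 / 2033647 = 0.28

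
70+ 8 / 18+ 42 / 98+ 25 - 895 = -50345 / 63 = -799.13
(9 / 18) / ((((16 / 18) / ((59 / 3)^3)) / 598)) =61408321 / 24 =2558680.04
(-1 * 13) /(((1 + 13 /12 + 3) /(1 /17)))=-156 /1037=-0.15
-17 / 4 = -4.25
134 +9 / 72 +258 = 3137 / 8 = 392.12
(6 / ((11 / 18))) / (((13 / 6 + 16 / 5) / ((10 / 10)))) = 3240 / 1771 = 1.83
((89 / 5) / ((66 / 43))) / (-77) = -3827 / 25410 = -0.15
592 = 592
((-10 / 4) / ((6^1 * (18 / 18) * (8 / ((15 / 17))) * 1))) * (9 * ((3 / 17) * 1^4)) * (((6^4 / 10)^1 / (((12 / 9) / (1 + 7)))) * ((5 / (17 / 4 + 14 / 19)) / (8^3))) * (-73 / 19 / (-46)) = -11973825 / 1289837056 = -0.01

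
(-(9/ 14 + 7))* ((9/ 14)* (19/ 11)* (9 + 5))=-118.81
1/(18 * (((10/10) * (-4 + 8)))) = 1/72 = 0.01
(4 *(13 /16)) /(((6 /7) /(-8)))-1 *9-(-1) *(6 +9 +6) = -55 /3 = -18.33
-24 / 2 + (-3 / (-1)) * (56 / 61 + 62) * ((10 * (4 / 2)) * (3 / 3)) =229548 / 61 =3763.08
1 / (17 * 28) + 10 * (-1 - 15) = -76159 / 476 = -160.00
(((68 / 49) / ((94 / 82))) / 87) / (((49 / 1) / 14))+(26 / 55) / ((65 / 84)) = 237157936 / 385694925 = 0.61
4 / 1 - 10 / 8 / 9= 139 / 36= 3.86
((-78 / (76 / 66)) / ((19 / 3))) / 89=-3861 / 32129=-0.12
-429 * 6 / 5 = -2574 / 5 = -514.80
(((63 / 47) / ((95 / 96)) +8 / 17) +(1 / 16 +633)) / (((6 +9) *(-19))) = -771058321 / 346126800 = -2.23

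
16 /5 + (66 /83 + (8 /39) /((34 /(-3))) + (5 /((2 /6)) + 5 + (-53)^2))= 259826493 /91715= 2832.98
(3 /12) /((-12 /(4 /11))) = -1 /132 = -0.01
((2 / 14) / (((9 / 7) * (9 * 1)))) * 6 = 0.07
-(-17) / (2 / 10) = 85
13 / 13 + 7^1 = 8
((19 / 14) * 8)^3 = 438976 / 343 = 1279.81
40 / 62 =20 / 31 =0.65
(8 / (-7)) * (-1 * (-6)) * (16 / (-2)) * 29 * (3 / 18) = 265.14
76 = 76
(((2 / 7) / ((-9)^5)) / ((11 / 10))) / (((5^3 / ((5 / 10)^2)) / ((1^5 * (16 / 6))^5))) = -32768 / 27621645975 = -0.00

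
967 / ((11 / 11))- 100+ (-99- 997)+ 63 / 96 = -7307 / 32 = -228.34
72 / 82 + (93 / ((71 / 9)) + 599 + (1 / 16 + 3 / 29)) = 826404915 / 1350704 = 611.83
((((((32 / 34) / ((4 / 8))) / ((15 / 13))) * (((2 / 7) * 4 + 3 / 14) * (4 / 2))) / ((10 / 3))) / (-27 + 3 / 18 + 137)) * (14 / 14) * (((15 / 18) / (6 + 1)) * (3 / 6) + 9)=1503736 / 13765325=0.11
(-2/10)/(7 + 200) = -1/1035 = -0.00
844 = 844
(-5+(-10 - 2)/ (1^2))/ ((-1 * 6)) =17/ 6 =2.83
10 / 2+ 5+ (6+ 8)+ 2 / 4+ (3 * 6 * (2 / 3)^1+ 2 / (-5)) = 361 / 10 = 36.10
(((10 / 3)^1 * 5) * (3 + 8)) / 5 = 110 / 3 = 36.67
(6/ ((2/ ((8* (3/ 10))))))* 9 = 64.80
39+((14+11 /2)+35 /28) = 239 /4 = 59.75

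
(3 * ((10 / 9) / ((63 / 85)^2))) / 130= 7225 / 154791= 0.05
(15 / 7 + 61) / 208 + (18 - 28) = -543 / 56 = -9.70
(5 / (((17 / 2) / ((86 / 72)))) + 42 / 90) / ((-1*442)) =-1789 / 676260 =-0.00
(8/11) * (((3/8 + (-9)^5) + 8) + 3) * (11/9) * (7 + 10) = -8029117/9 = -892124.11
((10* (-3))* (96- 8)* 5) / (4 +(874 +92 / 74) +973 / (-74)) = -976800 / 64091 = -15.24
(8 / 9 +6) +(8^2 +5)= 683 / 9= 75.89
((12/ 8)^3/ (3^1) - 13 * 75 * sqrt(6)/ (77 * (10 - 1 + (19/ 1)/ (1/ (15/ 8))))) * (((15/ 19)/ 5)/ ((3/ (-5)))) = -45/ 152 + 13000 * sqrt(6)/ 174097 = -0.11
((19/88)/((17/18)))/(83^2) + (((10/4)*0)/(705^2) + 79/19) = 407088037/97906468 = 4.16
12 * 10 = 120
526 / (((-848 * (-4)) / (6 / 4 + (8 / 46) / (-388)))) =1759733 / 7567552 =0.23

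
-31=-31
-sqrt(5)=-2.24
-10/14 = -5/7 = -0.71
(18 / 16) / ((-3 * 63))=-0.01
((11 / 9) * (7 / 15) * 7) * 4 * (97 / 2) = 104566 / 135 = 774.56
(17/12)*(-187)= -3179/12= -264.92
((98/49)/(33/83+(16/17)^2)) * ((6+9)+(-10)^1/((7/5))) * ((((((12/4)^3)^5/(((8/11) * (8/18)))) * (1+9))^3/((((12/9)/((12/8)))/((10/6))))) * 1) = 1418181900915501993789375563323591875/706134016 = 2008374995088045714242119000.00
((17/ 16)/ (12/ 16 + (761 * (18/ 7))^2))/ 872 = 0.00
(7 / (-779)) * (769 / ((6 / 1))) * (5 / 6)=-26915 / 28044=-0.96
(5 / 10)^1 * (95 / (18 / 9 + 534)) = 95 / 1072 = 0.09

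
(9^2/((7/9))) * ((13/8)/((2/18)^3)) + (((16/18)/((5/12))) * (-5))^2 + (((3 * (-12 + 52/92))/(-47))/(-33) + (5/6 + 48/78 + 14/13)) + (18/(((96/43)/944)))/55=48157974104507/389549160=123624.90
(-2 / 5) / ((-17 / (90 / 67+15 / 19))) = 1086 / 21641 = 0.05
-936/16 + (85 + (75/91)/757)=3651161/137774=26.50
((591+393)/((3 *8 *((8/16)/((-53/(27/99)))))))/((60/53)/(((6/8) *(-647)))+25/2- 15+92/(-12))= 3278631092/2092231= 1567.05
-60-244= -304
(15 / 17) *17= 15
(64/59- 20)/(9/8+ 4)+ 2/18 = -77933/21771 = -3.58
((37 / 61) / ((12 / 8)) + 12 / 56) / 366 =0.00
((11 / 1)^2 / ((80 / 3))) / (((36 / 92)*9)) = 2783 / 2160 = 1.29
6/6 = 1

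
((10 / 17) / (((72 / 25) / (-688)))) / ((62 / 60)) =-215000 / 1581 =-135.99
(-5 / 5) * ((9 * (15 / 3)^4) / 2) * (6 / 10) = -3375 / 2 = -1687.50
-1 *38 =-38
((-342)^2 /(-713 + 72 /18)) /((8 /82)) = -1198881 /709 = -1690.95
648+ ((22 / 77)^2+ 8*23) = 40772 / 49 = 832.08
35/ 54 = 0.65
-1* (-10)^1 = 10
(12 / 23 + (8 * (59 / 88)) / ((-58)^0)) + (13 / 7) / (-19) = 194748 / 33649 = 5.79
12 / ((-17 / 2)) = -24 / 17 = -1.41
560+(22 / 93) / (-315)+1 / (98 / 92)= 115028756 / 205065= 560.94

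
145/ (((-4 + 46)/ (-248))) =-17980/ 21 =-856.19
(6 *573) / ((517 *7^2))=3438 / 25333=0.14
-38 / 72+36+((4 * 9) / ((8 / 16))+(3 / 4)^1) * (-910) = -2382013 / 36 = -66167.03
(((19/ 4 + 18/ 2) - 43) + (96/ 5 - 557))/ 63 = -11341/ 1260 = -9.00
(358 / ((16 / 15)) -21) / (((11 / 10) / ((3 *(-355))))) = -13403025 / 44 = -304614.20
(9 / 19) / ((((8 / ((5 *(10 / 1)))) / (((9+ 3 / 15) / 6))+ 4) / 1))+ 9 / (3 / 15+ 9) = 225585 / 206264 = 1.09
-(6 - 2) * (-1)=4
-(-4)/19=4/19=0.21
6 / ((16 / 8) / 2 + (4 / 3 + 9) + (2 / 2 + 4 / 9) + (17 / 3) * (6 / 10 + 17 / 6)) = 180 / 967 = 0.19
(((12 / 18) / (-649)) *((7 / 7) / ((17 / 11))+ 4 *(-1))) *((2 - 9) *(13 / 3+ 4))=-6650 / 33099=-0.20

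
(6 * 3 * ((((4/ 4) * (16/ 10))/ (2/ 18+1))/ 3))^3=644.97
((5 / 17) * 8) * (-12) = -480 / 17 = -28.24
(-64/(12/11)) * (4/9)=-704/27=-26.07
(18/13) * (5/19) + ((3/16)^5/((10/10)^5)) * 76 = 24733359/64749568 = 0.38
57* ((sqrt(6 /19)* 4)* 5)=60* sqrt(114)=640.62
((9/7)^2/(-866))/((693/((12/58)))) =-27/47377561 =-0.00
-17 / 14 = -1.21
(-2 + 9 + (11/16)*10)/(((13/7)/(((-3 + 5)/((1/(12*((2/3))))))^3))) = 397824/13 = 30601.85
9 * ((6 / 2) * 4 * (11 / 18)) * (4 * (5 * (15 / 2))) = 9900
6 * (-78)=-468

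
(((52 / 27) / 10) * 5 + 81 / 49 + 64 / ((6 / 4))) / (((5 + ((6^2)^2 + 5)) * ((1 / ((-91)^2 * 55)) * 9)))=556854155 / 317358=1754.66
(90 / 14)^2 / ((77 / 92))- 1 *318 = -1013514 / 3773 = -268.62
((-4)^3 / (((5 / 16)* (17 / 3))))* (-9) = 27648 / 85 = 325.27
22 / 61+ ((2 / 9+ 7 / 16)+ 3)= 35315 / 8784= 4.02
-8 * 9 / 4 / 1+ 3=-15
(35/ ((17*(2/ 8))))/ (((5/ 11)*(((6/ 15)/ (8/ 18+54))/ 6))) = 754600/ 51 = 14796.08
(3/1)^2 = 9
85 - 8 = 77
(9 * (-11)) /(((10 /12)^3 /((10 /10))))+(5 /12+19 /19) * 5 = -245983 /1500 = -163.99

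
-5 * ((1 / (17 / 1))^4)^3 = -5 / 582622237229761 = -0.00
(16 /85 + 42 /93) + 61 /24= 201199 /63240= 3.18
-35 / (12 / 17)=-595 / 12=-49.58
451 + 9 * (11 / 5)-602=-656 / 5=-131.20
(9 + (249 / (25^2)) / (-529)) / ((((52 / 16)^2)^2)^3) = 49918525833216 / 7702929393620280625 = 0.00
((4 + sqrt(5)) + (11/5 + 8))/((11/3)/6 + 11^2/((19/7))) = 342 * sqrt(5)/15455 + 24282/77275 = 0.36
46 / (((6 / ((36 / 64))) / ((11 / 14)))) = 759 / 224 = 3.39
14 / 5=2.80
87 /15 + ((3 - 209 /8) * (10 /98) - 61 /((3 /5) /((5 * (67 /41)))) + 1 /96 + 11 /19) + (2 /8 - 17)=-5151016967 /6107360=-843.41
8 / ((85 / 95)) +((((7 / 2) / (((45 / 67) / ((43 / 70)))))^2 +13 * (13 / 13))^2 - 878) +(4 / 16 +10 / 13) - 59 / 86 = -2046907509868892737 / 6234918300000000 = -328.30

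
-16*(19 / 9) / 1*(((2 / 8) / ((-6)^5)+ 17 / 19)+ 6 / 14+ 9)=-42705659 / 122472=-348.70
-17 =-17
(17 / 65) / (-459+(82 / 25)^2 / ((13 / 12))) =-2125 / 3648687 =-0.00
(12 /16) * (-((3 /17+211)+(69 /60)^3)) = -159.52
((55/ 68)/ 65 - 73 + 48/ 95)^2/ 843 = 12350778655323/ 1981791952400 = 6.23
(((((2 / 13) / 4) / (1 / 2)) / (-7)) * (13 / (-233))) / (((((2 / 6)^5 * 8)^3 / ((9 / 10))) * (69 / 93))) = 4003345053 / 192066560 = 20.84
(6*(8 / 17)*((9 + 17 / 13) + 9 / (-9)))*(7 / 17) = 40656 / 3757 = 10.82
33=33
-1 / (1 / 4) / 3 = -4 / 3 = -1.33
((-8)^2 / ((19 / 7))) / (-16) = -28 / 19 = -1.47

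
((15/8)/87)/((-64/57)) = -285/14848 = -0.02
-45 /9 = -5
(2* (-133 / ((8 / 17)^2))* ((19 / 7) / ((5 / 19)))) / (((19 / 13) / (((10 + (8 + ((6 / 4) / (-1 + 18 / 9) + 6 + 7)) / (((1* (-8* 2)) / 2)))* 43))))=-1341357953 / 512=-2619839.75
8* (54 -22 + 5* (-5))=56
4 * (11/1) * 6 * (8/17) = 2112/17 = 124.24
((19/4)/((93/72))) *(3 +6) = 1026/31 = 33.10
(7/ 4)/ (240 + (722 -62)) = 0.00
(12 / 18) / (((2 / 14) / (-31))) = -434 / 3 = -144.67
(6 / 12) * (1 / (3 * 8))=1 / 48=0.02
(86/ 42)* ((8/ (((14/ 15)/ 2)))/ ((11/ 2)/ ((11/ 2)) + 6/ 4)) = 688/ 49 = 14.04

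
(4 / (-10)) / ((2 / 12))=-12 / 5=-2.40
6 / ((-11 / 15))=-90 / 11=-8.18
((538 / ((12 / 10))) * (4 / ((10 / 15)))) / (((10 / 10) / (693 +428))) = 3015490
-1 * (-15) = 15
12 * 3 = 36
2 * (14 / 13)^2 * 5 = 1960 / 169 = 11.60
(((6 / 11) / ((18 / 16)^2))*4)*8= 4096 / 297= 13.79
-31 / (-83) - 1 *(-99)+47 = 12149 / 83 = 146.37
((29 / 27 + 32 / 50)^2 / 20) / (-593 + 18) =-1338649 / 5239687500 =-0.00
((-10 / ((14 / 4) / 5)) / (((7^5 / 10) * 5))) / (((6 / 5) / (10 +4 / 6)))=-16000 / 1058841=-0.02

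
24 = 24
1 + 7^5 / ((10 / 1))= 16817 / 10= 1681.70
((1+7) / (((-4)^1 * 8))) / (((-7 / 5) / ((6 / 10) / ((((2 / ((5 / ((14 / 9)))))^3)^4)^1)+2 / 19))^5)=940605953155278813506502093002420228550946526532459035408260091354480995564600620452179549018590626973615625 / 112408739198390594477578735916844300696390882993009240882000674793085026304930896098394348005097472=8367729767.84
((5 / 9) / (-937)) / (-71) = 5 / 598743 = 0.00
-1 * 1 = -1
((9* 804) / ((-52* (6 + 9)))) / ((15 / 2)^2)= -268 / 1625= -0.16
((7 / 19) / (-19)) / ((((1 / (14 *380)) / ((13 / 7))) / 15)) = -54600 / 19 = -2873.68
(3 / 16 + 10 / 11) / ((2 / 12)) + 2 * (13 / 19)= 13289 / 1672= 7.95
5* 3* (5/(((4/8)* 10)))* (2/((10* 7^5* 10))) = 3/168070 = 0.00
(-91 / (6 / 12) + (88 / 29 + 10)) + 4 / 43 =-210584 / 1247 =-168.87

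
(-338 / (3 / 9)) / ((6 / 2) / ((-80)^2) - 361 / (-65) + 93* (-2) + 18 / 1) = 84364800 / 13515481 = 6.24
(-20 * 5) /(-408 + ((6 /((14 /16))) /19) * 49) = 475 /1854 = 0.26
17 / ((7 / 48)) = 816 / 7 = 116.57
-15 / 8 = -1.88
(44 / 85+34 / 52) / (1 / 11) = 28479 / 2210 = 12.89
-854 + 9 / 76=-64895 / 76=-853.88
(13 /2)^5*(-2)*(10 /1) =-1856465 /8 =-232058.12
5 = 5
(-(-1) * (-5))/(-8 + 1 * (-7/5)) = 25/47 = 0.53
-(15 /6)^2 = -25 /4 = -6.25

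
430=430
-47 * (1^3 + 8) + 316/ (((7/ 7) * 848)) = -89597/ 212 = -422.63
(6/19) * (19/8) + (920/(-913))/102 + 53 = 10009205/186252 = 53.74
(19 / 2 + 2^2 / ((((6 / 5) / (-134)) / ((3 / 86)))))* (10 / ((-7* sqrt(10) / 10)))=2615* sqrt(10) / 301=27.47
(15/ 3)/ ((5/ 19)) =19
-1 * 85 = -85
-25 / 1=-25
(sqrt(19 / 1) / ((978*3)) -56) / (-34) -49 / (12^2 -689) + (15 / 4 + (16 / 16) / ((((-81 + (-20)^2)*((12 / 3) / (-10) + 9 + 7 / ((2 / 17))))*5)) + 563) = 4576818915473 / 8050877340 -sqrt(19) / 99756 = 568.49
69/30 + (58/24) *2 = 107/15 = 7.13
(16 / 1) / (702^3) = 2 / 43243551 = 0.00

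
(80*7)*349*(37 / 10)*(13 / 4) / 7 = 335738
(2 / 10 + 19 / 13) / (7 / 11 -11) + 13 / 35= 0.21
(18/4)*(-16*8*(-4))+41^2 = 3985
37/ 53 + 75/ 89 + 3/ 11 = 94099/ 51887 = 1.81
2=2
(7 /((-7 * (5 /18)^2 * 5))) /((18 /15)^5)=-25 /24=-1.04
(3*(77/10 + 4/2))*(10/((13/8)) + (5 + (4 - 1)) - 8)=2328/13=179.08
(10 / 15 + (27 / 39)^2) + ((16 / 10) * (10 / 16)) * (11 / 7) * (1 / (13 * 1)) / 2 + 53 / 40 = 359357 / 141960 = 2.53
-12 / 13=-0.92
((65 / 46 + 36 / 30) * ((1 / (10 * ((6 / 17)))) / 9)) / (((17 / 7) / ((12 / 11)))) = 4207 / 113850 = 0.04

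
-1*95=-95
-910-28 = -938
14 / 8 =7 / 4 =1.75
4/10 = 2/5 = 0.40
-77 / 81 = -0.95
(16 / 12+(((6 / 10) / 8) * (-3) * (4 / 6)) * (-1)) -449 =-447.52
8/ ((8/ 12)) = 12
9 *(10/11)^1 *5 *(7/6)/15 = 35/11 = 3.18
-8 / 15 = -0.53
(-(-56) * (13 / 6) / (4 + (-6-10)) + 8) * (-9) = 19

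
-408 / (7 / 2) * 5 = -4080 / 7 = -582.86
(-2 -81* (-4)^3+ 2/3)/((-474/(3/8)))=-3887/948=-4.10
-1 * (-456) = 456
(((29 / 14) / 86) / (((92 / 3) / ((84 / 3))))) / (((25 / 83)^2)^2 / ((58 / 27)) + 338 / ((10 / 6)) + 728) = 0.00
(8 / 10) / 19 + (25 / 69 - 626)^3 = -7642572557287819 / 31208355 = -244888670.27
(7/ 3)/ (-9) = -7/ 27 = -0.26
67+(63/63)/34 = 2279/34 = 67.03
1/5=0.20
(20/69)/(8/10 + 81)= 100/28221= 0.00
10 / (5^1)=2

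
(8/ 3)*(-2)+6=2/ 3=0.67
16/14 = 8/7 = 1.14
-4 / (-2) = 2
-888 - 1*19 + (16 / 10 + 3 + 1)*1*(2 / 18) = -40787 / 45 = -906.38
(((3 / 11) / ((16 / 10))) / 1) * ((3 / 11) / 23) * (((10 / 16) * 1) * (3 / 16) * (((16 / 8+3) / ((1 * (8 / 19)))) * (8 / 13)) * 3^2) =577125 / 37047296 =0.02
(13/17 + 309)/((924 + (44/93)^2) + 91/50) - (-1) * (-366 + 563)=1343443471691/6807950203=197.33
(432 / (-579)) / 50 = -72 / 4825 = -0.01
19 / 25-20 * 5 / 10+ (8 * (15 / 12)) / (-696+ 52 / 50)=-2009822 / 217175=-9.25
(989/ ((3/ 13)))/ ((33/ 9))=12857/ 11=1168.82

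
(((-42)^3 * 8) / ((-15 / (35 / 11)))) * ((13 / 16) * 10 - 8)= 172872 / 11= 15715.64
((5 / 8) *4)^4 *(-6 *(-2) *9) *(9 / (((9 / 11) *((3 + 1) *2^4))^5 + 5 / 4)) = 0.00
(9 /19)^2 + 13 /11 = 5584 /3971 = 1.41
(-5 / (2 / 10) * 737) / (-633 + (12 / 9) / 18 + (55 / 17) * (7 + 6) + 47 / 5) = 42285375 / 1334467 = 31.69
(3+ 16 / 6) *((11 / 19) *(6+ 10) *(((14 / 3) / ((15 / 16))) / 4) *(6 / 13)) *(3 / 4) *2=167552 / 3705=45.22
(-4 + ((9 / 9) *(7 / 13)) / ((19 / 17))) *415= -360635 / 247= -1460.06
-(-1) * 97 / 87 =97 / 87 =1.11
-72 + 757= 685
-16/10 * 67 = -536/5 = -107.20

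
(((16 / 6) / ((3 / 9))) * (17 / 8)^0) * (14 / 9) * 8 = 896 / 9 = 99.56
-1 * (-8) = 8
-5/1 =-5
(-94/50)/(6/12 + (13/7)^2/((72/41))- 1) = -165816/129125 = -1.28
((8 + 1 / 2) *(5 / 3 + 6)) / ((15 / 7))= 2737 / 90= 30.41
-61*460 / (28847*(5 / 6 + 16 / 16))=-168360 / 317317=-0.53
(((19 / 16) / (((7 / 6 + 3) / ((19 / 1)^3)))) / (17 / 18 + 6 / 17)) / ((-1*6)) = -19939113 / 79400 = -251.12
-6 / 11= -0.55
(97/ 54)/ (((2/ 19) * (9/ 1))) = 1843/ 972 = 1.90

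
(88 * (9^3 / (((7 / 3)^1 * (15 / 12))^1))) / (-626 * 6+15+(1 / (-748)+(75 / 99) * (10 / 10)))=-1727485056 / 293758745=-5.88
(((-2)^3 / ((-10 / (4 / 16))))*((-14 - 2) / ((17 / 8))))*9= -1152 / 85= -13.55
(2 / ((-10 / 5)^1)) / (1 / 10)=-10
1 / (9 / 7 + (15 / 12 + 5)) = 28 / 211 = 0.13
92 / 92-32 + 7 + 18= -6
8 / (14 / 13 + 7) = 0.99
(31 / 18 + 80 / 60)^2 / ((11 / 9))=275 / 36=7.64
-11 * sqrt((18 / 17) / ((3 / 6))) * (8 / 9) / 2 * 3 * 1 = -88 * sqrt(17) / 17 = -21.34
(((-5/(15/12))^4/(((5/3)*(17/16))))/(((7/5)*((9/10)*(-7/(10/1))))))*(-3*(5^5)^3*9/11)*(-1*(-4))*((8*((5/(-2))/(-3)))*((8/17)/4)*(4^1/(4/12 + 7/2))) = 144000000000000000000/3582733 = 40192780204385.87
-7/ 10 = -0.70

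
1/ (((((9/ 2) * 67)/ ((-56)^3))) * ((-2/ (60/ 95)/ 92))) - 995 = 60826783/ 3819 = 15927.41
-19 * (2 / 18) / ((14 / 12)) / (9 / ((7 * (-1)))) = 38 / 27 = 1.41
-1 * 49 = -49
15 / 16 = 0.94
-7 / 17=-0.41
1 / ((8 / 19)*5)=19 / 40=0.48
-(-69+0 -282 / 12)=185 / 2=92.50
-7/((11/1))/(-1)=7/11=0.64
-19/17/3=-19/51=-0.37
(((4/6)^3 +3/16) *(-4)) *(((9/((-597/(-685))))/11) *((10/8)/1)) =-65075/28656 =-2.27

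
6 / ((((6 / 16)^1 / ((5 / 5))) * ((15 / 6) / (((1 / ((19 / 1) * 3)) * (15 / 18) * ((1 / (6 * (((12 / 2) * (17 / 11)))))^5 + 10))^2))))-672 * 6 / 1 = -108623112776032190412222938572577731 / 26941170181694120568890170933248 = -4031.86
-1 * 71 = -71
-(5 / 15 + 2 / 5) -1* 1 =-26 / 15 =-1.73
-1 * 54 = -54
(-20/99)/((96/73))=-365/2376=-0.15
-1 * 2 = -2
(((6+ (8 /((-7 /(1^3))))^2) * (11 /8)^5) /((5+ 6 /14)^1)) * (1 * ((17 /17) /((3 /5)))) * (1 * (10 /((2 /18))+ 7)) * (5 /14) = 69908212825 /183042048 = 381.92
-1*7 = -7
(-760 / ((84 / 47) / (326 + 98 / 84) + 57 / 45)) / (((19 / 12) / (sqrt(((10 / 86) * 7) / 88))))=-166069800 * sqrt(33110) / 832725487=-36.29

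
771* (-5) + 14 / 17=-65521 / 17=-3854.18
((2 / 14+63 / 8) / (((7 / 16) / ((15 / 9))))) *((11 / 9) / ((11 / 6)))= 8980 / 441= 20.36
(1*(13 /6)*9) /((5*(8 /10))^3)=39 /128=0.30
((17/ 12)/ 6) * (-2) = -17/ 36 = -0.47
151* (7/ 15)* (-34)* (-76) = 2731288/ 15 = 182085.87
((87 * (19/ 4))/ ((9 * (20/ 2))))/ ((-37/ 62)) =-17081/ 2220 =-7.69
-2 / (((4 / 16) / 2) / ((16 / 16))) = -16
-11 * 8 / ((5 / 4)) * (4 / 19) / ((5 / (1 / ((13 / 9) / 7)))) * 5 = -88704 / 1235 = -71.83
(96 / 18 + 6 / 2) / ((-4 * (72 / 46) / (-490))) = 140875 / 216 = 652.20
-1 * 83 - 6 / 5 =-421 / 5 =-84.20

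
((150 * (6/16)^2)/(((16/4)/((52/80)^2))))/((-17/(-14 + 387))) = -1701999/34816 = -48.89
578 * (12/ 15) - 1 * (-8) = 2352/ 5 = 470.40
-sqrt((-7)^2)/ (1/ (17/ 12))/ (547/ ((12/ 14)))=-17/ 1094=-0.02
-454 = -454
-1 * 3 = -3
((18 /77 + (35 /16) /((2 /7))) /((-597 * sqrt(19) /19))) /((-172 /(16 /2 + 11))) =369379 * sqrt(19) /253013376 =0.01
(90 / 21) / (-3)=-1.43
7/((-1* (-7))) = 1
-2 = -2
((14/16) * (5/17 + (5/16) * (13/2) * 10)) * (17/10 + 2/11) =1624329/47872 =33.93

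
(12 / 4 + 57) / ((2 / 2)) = 60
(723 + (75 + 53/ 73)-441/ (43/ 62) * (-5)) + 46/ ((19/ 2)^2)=4508395767/ 1133179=3978.54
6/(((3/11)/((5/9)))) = 110/9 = 12.22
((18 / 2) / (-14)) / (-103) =9 / 1442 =0.01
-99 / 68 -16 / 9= -1979 / 612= -3.23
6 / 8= 0.75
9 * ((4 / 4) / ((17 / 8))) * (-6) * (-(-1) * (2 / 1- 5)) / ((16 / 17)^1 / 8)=648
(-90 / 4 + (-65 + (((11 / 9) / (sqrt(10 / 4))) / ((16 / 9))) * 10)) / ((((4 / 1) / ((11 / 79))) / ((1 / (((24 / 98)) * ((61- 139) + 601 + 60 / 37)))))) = -498575 / 21030432 + 31339 * sqrt(10) / 84121728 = -0.02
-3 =-3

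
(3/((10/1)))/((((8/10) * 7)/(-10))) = -15/28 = -0.54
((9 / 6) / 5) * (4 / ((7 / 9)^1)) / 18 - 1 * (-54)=1893 / 35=54.09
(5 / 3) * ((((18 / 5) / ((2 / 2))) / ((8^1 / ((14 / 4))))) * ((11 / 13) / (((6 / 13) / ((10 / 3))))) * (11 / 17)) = 4235 / 408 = 10.38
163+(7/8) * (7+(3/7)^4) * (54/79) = 4530805/27097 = 167.21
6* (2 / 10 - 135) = -4044 / 5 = -808.80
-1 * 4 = -4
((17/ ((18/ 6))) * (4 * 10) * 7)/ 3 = 4760/ 9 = 528.89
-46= -46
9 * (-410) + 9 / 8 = -29511 / 8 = -3688.88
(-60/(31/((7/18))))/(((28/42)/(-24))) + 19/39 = 33349/1209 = 27.58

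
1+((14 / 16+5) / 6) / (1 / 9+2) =445 / 304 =1.46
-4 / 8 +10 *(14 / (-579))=-859 / 1158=-0.74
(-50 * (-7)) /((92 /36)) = 3150 /23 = 136.96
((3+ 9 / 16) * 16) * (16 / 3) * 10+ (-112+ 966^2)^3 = 812281146966952224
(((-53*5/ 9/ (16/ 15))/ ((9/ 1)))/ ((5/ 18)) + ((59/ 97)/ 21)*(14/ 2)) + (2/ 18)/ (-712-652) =-25813553/ 2381544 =-10.84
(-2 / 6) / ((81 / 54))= -2 / 9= -0.22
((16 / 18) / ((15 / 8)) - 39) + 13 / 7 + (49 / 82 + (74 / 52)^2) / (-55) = -36.72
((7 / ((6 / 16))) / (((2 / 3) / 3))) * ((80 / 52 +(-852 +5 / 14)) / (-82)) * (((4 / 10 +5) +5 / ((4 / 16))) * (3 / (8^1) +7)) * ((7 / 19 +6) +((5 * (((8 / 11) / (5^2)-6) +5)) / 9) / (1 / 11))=35938593477 / 506350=70975.79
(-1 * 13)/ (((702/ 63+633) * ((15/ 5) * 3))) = -91/ 40581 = -0.00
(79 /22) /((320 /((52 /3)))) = 0.19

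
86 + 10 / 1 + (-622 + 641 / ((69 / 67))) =6653 / 69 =96.42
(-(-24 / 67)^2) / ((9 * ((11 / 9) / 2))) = -1152 / 49379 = -0.02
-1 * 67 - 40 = -107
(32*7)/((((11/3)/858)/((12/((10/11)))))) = 3459456/5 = 691891.20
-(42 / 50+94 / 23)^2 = -24.27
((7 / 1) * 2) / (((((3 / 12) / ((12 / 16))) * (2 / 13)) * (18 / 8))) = 364 / 3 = 121.33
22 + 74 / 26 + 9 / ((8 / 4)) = 763 / 26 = 29.35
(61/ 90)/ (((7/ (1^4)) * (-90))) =-61/ 56700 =-0.00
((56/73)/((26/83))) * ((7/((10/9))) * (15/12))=36603/1898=19.29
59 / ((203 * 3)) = 0.10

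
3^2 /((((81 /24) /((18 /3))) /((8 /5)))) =128 /5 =25.60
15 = 15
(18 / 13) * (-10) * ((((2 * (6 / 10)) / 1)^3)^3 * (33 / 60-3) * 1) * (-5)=-4444263936 / 5078125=-875.18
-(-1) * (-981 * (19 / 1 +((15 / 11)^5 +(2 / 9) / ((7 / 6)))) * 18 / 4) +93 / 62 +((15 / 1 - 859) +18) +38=-106317.76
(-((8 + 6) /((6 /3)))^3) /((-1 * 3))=343 /3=114.33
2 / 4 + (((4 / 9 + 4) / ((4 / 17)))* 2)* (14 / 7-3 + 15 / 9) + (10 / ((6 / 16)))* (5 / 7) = 16909 / 378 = 44.73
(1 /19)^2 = 1 /361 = 0.00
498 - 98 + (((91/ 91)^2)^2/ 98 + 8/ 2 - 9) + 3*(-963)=-244411/ 98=-2493.99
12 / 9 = 4 / 3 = 1.33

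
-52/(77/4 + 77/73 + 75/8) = -30368/17333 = -1.75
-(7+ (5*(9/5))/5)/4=-11/5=-2.20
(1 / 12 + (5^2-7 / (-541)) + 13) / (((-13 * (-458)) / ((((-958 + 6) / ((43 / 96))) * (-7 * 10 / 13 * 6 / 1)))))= 395555314560 / 900301363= 439.36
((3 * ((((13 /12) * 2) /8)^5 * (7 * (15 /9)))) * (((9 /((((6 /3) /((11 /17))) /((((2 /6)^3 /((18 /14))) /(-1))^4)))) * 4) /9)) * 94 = 16131230950835 /3775897628975038464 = 0.00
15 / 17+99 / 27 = 232 / 51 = 4.55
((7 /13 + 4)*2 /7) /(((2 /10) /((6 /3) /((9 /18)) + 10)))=1180 /13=90.77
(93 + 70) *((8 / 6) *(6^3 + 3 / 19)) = 892588 / 19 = 46978.32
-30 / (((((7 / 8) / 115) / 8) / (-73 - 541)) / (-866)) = -117404659200 / 7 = -16772094171.43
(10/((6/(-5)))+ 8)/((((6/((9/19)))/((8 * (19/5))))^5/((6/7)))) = -22.75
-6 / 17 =-0.35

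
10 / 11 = 0.91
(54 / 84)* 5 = 45 / 14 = 3.21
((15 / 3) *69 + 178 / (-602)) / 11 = 103756 / 3311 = 31.34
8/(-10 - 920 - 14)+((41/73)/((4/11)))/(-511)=-101215/8803508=-0.01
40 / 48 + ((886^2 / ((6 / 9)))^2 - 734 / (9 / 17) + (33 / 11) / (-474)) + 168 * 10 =985795897554902 / 711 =1386492120330.38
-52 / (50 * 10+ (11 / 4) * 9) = -208 / 2099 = -0.10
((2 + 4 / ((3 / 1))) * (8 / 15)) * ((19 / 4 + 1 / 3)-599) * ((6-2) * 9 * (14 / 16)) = -99778 / 3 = -33259.33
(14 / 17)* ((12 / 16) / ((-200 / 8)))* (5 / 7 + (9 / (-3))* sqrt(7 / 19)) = -3 / 170 + 63* sqrt(133) / 16150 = 0.03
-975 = -975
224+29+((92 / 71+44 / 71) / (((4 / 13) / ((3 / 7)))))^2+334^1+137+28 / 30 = 2712350006 / 3705135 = 732.05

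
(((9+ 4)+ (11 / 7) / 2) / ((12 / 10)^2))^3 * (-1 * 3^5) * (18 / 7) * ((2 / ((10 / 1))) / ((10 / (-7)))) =13479481875 / 175616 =76755.43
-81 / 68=-1.19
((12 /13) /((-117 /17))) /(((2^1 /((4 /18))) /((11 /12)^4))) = -248897 /23654592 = -0.01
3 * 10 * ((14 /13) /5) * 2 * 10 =129.23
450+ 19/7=3169/7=452.71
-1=-1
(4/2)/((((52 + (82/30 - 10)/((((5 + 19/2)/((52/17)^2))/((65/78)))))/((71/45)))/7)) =4165357/9068930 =0.46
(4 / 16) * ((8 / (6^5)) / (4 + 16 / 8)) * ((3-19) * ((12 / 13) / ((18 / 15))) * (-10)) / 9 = 50 / 85293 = 0.00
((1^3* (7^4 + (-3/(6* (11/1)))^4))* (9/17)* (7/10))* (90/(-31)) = -318908388519/123452912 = -2583.24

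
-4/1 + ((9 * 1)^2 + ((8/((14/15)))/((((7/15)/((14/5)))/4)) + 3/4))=7937/28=283.46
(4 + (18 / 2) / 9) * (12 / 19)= 60 / 19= 3.16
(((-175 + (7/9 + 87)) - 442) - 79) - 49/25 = -137291/225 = -610.18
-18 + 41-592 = -569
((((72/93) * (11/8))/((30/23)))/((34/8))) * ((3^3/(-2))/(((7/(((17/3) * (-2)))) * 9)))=506/1085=0.47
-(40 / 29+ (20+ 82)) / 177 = -2998 / 5133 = -0.58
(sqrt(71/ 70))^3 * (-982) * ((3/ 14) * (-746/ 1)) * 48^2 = 44938896768 * sqrt(4970)/ 8575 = 369459188.60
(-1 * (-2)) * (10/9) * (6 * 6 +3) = 260/3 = 86.67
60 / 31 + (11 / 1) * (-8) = -2668 / 31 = -86.06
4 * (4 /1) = 16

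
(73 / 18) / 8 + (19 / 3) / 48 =23 / 36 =0.64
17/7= 2.43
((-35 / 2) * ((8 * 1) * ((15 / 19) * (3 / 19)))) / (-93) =2100 / 11191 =0.19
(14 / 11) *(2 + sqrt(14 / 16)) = 7 *sqrt(14) / 22 + 28 / 11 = 3.74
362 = 362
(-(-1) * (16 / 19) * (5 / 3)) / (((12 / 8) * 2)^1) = 80 / 171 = 0.47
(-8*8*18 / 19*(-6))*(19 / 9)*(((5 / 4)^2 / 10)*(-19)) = -2280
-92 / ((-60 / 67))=1541 / 15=102.73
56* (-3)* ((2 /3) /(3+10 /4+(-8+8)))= -224 /11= -20.36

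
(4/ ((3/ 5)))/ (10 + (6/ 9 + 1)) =4/ 7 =0.57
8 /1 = 8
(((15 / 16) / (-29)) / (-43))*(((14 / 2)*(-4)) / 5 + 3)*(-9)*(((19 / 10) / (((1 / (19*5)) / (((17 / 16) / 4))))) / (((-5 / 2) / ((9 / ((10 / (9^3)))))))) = -14132964807 / 63846400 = -221.36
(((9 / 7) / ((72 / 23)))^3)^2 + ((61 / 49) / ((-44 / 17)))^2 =881235781673 / 3731758514176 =0.24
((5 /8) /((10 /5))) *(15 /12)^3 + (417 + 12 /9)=1286995 /3072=418.94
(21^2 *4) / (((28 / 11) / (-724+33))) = -478863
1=1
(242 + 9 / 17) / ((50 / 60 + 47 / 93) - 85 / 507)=129602382 / 625787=207.10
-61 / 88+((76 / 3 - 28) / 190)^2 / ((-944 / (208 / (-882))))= -128916980623 / 185978608200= -0.69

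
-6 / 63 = -2 / 21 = -0.10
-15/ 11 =-1.36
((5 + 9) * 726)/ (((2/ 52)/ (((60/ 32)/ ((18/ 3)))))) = 165165/ 2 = 82582.50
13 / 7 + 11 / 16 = 285 / 112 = 2.54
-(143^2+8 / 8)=-20450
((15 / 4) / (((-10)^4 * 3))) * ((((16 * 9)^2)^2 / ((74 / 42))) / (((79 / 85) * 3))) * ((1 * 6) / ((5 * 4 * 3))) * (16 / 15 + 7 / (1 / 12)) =170026407936 / 1826875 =93069.54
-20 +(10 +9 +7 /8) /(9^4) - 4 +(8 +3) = -227395 /17496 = -13.00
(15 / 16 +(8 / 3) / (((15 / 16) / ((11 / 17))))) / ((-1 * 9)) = -34003 / 110160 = -0.31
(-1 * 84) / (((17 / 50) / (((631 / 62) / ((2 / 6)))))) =-3975300 / 527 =-7543.26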